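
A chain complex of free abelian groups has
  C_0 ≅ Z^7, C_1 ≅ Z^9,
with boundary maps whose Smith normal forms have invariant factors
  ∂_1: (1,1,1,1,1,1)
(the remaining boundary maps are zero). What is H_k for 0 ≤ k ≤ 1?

H_0 = Z,  H_1 = Z^3.

H_0: b_0 = 7 − 0 − 6 = 1; torsion from ∂_1 factors > 1: none. So H_0 = Z.
H_1: b_1 = 9 − 6 − 0 = 3; torsion from ∂_2 factors > 1: none. So H_1 = Z^3.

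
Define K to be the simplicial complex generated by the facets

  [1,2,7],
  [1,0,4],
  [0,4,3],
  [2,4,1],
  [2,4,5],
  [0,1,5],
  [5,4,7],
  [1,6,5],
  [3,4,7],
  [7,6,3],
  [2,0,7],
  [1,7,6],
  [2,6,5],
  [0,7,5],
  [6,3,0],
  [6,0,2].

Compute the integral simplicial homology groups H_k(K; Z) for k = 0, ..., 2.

H_0 ≅ Z,  H_1 ≅ Z^2,  H_2 ≅ Z.

Take the total order 0 < 1 < 2 < 3 < 4 < 5 < 6 < 7 on the vertex set. Then K (dimension 2) consists of the simplices:

  0-simplices (8): [0], [1], [2], [3], [4], [5], [6], [7]
  1-simplices (24): (24 of them)
  2-simplices (16): [0,1,4], [0,1,5], [0,2,6], [0,2,7], [0,3,4], [0,3,6], [0,5,7], [1,2,4], [1,2,7], [1,5,6], [1,6,7], [2,4,5], [2,5,6], [3,4,7], [3,6,7], [4,5,7]

Hence C_0 ≅ Z^8, C_1 ≅ Z^24, C_2 ≅ Z^16.

Boundary ∂_1: C_1 → C_0 sends each edge [p,q] (with p < q) to q − p. For instance
  ∂[1,2] = [2] − [1].
This gives a 8×24 integer matrix of rank 7; reducing to Smith normal form yields diagonal entries (1,1,1,1,1,1,1).

Boundary ∂_2: C_2 → C_1 acts by ∂[p,q,r] = [q,r] − [p,r] + [p,q]. For instance
  ∂[0,2,6] = [2,6] − [0,6] + [0,2],
  ∂[0,3,6] = [3,6] − [0,6] + [0,3].
This gives a 24×16 integer matrix of rank 15; reducing to Smith normal form yields diagonal entries (1,1,1,1,1,1,1,1,1,1,1,1,1,1,1).

Reading off H_k = ker ∂_k / im ∂_{k+1}:

  H_0: rank C_0 − rank ∂_1 = 8 − 7 = 1, and the invariant factors of ∂_1 are all 1, so H_0 ≅ Z.
  H_1: rank ker ∂_1 − rank ∂_2 = (24 − 7) − 15 = 2, and the invariant factors of ∂_2 are all 1, so H_1 ≅ Z^2.
  H_2: rank ker ∂_2 − rank ∂_3 = (16 − 15) − 0 = 1, and there is no ∂_3, so H_2 ≅ Z.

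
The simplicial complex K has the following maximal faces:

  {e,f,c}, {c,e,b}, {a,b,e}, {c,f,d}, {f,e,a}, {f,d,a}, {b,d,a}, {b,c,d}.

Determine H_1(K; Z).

H_1 = 0.

Take the total order a < b < c < d < e < f on the vertex set. Then K (dimension 2) consists of the simplices:

  0-simplices (6): a, b, c, d, e, f
  1-simplices (12): ab, ad, ae, af, bc, bd, be, cd, ce, cf, df, ef
  2-simplices (8): abd, abe, adf, aef, bcd, bce, cdf, cef

so the chain groups are C_0 ≅ Z^6, C_1 ≅ Z^12, C_2 ≅ Z^8.

Boundary ∂_1: C_1 → C_0 sends each edge [p,q] (with p < q) to q − p.
The resulting 6×12 matrix has rank 5, and its Smith normal form has invariant factors (1,1,1,1,1).

The boundary map ∂_2: C_2 → C_1 sends each 2-simplex [p,q,r] to [q,r] − [p,r] + [p,q]. For instance
  ∂bcd = cd − bd + bc,
  ∂cef = ef − cf + ce.
This gives a 12×8 integer matrix of rank 7; reducing to Smith normal form yields diagonal entries (1,1,1,1,1,1,1).

Computing H_k = (kernel of ∂_k) / (image of ∂_{k+1}):

  H_1: rank ker ∂_1 − rank ∂_2 = (12 − 5) − 7 = 0, and the invariant factors of ∂_2 are all 1, so H_1 = 0.

(K is a triangulation of the 2-sphere S^2.)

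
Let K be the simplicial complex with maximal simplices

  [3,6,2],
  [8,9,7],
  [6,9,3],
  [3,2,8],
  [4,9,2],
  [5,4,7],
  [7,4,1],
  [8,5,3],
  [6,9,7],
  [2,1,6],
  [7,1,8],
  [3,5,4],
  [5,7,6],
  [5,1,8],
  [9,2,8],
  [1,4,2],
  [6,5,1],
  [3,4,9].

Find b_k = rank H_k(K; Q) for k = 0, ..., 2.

b_0 = 1, b_1 = 1, b_2 = 0.

K has 9 vertices, 27 edges, 18 triangles.
rank ∂_0 = 0, rank ∂_1 = 8 ⇒ b_0 = 9 − 0 − 8 = 1; all invariant factors of ∂_1 are 1 so no torsion. So H_0 ≅ Z.
rank ∂_1 = 8, rank ∂_2 = 18 ⇒ b_1 = 27 − 8 − 18 = 1; ∂_2 has invariant factor(s) [2] giving torsion. So H_1 ≅ Z ⊕ Z/2Z.
rank ∂_2 = 18, rank ∂_3 = 0 ⇒ b_2 = 18 − 18 − 0 = 0. So H_2 ≅ 0.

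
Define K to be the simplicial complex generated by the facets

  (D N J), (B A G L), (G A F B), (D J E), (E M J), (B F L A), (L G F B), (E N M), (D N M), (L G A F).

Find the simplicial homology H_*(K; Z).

H_0 ≅ Z^2,  H_1 ≅ Z,  H_2 = 0,  H_3 ≅ Z.

We work with the vertex ordering A < B < D < E < F < G < J < L < M < N. The simplices of K, each written with vertices in increasing order, are:

  0-simplices (10): A, B, D, E, F, G, J, L, M, N
  1-simplices (20): AB, AF, AG, AL, BF, BG, BL, DE, DJ, DM, DN, EJ, EM, EN, FG, FL, GL, JM, JN, MN
  2-simplices (15): ABF, ABG, ABL, AFG, AFL, AGL, BFG, BFL, BGL, DEJ, DJN, DMN, EJM, EMN, FGL
  3-simplices (5): ABFG, ABFL, ABGL, AFGL, BFGL

giving chain groups C_0 ≅ Z^10, C_1 ≅ Z^20, C_2 ≅ Z^15, C_3 ≅ Z^5.

∂_1: C_1 → C_0 maps an edge to its endpoints' difference, ∂[p,q] = q − p.
This gives a 10×20 integer matrix of rank 8; reducing to Smith normal form yields diagonal entries (1,1,1,1,1,1,1,1).

The boundary map ∂_2: C_2 → C_1 maps a triangle to the signed sum of its edges. For instance
  ∂ABL = BL − AL + AB,
  ∂BFG = FG − BG + BF.
The resulting 20×15 matrix has rank 11, and its Smith normal form has invariant factors (1,1,1,1,1,1,1,1,1,1,1).

Boundary ∂_3: C_3 → C_2 sends each 3-simplex σ to the alternating sum Σ_i (−1)^i (σ with its i-th vertex removed). For instance
  ∂AFGL = FGL − AGL + AFL − AFG,
  ∂ABFL = BFL − AFL + ABL − ABF.
The 15×5 boundary matrix has rank 4 and Smith normal form diag(1,1,1,1).

Reading off H_k = ker ∂_k / im ∂_{k+1}:

  H_0: rank C_0 − rank ∂_1 = 10 − 8 = 2, and the invariant factors of ∂_1 are all 1, so H_0 ≅ Z^2.
  H_1: rank ker ∂_1 − rank ∂_2 = (20 − 8) − 11 = 1, and the invariant factors of ∂_2 are all 1, so H_1 ≅ Z.
  H_2: rank ker ∂_2 − rank ∂_3 = (15 − 11) − 4 = 0, and the invariant factors of ∂_3 are all 1, so H_2 ≅ 0.
  H_3: rank ker ∂_3 − rank ∂_4 = (5 − 4) − 0 = 1, and there is no ∂_4, so H_3 ≅ Z.

As a check, the Euler characteristic is 10 − 20 + 15 − 5 = 0, which agrees with 2 − 1 + 0 − 1 = 0.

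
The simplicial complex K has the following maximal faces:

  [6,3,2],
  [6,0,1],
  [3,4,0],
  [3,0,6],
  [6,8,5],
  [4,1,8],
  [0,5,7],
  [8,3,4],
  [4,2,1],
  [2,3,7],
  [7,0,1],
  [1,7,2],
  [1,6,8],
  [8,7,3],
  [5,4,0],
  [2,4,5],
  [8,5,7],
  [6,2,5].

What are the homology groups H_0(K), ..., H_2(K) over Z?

Order the vertices as 0 < 1 < 2 < 3 < 4 < 5 < 6 < 7 < 8. Listing each simplex with vertices in this order, K has dimension 2 with simplices:

  0-simplices (9): [0], [1], [2], [3], [4], [5], [6], [7], [8]
  1-simplices (27): (27 of them)
  2-simplices (18): [0,1,6], [0,1,7], [0,3,4], [0,3,6], [0,4,5], [0,5,7], [1,2,4], [1,2,7], [1,4,8], [1,6,8], [2,3,6], [2,3,7], [2,4,5], [2,5,6], [3,4,8], [3,7,8], [5,6,8], [5,7,8]

so the chain groups are C_0 ≅ Z^9, C_1 ≅ Z^27, C_2 ≅ Z^18.

∂_1: C_1 → C_0 sends each edge [p,q] (with p < q) to q − p.
This gives a 9×27 integer matrix of rank 8; reducing to Smith normal form yields diagonal entries (1,1,1,1,1,1,1,1).

Boundary ∂_2: C_2 → C_1 acts by ∂[p,q,r] = [q,r] − [p,r] + [p,q]. For instance
  ∂[0,3,6] = [3,6] − [0,6] + [0,3],
  ∂[1,6,8] = [6,8] − [1,8] + [1,6].
This gives a 27×18 integer matrix of rank 17; reducing to Smith normal form yields diagonal entries (1,1,1,1,1,1,1,1,1,1,1,1,1,1,1,1,1).

Now H_k = ker ∂_k / im ∂_{k+1}, so:

  H_0: rank C_0 − rank ∂_1 = 9 − 8 = 1, and the invariant factors of ∂_1 are all 1, so H_0 = Z.
  H_1: rank ker ∂_1 − rank ∂_2 = (27 − 8) − 17 = 2, and the invariant factors of ∂_2 are all 1, so H_1 = Z^2.
  H_2: rank ker ∂_2 − rank ∂_3 = (18 − 17) − 0 = 1, and there is no ∂_3, so H_2 = Z.

(K is a triangulation of the torus T^2.)

H_0 ≅ Z,  H_1 ≅ Z^2,  H_2 ≅ Z.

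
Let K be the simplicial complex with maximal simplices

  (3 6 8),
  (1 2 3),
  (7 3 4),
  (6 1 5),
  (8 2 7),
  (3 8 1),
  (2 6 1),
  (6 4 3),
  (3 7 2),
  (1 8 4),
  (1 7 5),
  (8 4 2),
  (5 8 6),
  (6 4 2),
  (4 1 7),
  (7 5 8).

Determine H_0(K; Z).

H_0 ≅ Z.

We work with the vertex ordering 1 < 2 < 3 < 4 < 5 < 6 < 7 < 8. The simplices of K, each written with vertices in increasing order, are:

  0-simplices (8): [1], [2], [3], [4], [5], [6], [7], [8]
  1-simplices (24): (24 of them)
  2-simplices (16): [1,2,3], [1,2,6], [1,3,8], [1,4,7], [1,4,8], [1,5,6], [1,5,7], [2,3,7], [2,4,6], [2,4,8], [2,7,8], [3,4,6], [3,4,7], [3,6,8], [5,6,8], [5,7,8]

giving chain groups C_0 ≅ Z^8, C_1 ≅ Z^24, C_2 ≅ Z^16.

The boundary map ∂_1: C_1 → C_0 sends each edge [p,q] (with p < q) to q − p.
This gives a 8×24 integer matrix of rank 7; reducing to Smith normal form yields diagonal entries (1,1,1,1,1,1,1).

Boundary ∂_2: C_2 → C_1 acts by ∂[p,q,r] = [q,r] − [p,r] + [p,q]. For instance
  ∂[3,4,6] = [4,6] − [3,6] + [3,4],
  ∂[1,4,7] = [4,7] − [1,7] + [1,4].
The resulting 24×16 matrix has rank 15, and its Smith normal form has invariant factors (1,1,1,1,1,1,1,1,1,1,1,1,1,1,1).

Computing H_k = (kernel of ∂_k) / (image of ∂_{k+1}):

  H_0: rank C_0 − rank ∂_1 = 8 − 7 = 1, and the invariant factors of ∂_1 are all 1, so H_0 = Z.

(K is a triangulation of the torus T^2.)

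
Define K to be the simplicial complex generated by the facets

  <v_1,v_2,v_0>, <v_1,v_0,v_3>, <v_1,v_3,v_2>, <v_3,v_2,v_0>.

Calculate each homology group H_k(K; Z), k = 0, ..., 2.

Order the vertices as v_0 < v_1 < v_2 < v_3. Listing each simplex with vertices in this order, K has dimension 2 with simplices:

  0-simplices (4): [v_0], [v_1], [v_2], [v_3]
  1-simplices (6): [v_0,v_1], [v_0,v_2], [v_0,v_3], [v_1,v_2], [v_1,v_3], [v_2,v_3]
  2-simplices (4): [v_0,v_1,v_2], [v_0,v_1,v_3], [v_0,v_2,v_3], [v_1,v_2,v_3]

so the chain groups are C_0 ≅ Z^4, C_1 ≅ Z^6, C_2 ≅ Z^4.

The boundary map ∂_1: C_1 → C_0 is given by ∂[p,q] = [q] − [p]. For instance
  ∂[v_0,v_2] = [v_2] − [v_0].
The resulting 4×6 matrix has rank 3, and its Smith normal form has invariant factors (1,1,1).

Boundary ∂_2: C_2 → C_1 sends each 2-simplex [p,q,r] to [q,r] − [p,r] + [p,q]. For instance
  ∂[v_0,v_1,v_3] = [v_1,v_3] − [v_0,v_3] + [v_0,v_1],
  ∂[v_1,v_2,v_3] = [v_2,v_3] − [v_1,v_3] + [v_1,v_2].
The 6×4 boundary matrix has rank 3 and Smith normal form diag(1,1,1).

Computing H_k = (kernel of ∂_k) / (image of ∂_{k+1}):

  H_0: rank C_0 − rank ∂_1 = 4 − 3 = 1, and the invariant factors of ∂_1 are all 1, so H_0 = Z.
  H_1: rank ker ∂_1 − rank ∂_2 = (6 − 3) − 3 = 0, and the invariant factors of ∂_2 are all 1, so H_1 = 0.
  H_2: rank ker ∂_2 − rank ∂_3 = (4 − 3) − 0 = 1, and there is no ∂_3, so H_2 = Z.

As a check, the Euler characteristic is 4 − 6 + 4 = 2, which agrees with 1 − 0 + 1 = 2.

H_0 = Z,  H_1 = 0,  H_2 = Z.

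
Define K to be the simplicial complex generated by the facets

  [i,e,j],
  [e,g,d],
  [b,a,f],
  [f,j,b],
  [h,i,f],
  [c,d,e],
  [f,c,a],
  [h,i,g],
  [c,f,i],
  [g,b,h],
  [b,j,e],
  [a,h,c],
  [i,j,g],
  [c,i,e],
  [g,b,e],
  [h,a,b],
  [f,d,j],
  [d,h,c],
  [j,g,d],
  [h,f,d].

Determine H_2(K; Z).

H_2 = 0.

K has 10 vertices, 30 edges, 20 triangles.
rank ∂_2 = 20, rank ∂_3 = 0 ⇒ b_2 = 20 − 20 − 0 = 0. So H_2 = 0.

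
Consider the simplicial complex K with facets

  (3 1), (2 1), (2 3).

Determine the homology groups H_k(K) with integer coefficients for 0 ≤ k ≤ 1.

H_0 = Z,  H_1 = Z.

Order the vertices as 1 < 2 < 3. Listing each simplex with vertices in this order, K has dimension 1 with simplices:

  0-simplices (3): [1], [2], [3]
  1-simplices (3): [1,2], [1,3], [2,3]

giving chain groups C_0 ≅ Z^3, C_1 ≅ Z^3.

∂_1: C_1 → C_0 maps an edge to its endpoints' difference, ∂[p,q] = q − p.
The 3×3 boundary matrix has rank 2 and Smith normal form diag(1,1).

Now H_k = ker ∂_k / im ∂_{k+1}, so:

  H_0: rank C_0 − rank ∂_1 = 3 − 2 = 1, and the invariant factors of ∂_1 are all 1, so H_0 = Z.
  H_1: rank ker ∂_1 − rank ∂_2 = (3 − 2) − 0 = 1, and there is no ∂_2, so H_1 = Z.

(K is a triangulation of the circle S^1.)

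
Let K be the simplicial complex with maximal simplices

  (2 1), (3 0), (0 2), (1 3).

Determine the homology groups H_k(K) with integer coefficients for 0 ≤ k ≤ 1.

K has 4 vertices, 4 edges.
rank ∂_0 = 0, rank ∂_1 = 3 ⇒ b_0 = 4 − 0 − 3 = 1; all invariant factors of ∂_1 are 1 so no torsion. So H_0 ≅ Z.
rank ∂_1 = 3, rank ∂_2 = 0 ⇒ b_1 = 4 − 3 − 0 = 1. So H_1 ≅ Z.

H_0 = Z,  H_1 = Z.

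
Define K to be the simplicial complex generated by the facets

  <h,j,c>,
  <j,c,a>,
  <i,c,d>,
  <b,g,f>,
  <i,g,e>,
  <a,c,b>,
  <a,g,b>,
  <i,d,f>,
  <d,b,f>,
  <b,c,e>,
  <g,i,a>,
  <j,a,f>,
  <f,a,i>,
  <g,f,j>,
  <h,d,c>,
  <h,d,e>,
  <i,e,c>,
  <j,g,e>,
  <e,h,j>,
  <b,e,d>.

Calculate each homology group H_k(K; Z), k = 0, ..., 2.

Fix the vertex order a < b < c < d < e < f < g < h < i < j and write every simplex with vertices in increasing order. Then dim K = 2 and the simplices of K are:

  0-simplices (10): a, b, c, d, e, f, g, h, i, j
  1-simplices (30): ab, ac, af, ag, ai, aj, bc, bd, be, bf, bg, cd, ce, ch, ci, cj, de, df, dh, di, eg, eh, ei, ej, fg, fi, fj, gi, gj, hj
  2-simplices (20): abc, abg, acj, afi, afj, agi, bce, bde, bdf, bfg, cdh, cdi, cei, chj, deh, dfi, egi, egj, ehj, fgj

Hence C_0 ≅ Z^10, C_1 ≅ Z^30, C_2 ≅ Z^20.

The boundary map ∂_1: C_1 → C_0 sends each edge [p,q] (with p < q) to q − p. For instance
  ∂eg = g − e.
As a 10×30 matrix over Z this has rank 9, with invariant factors (1,1,1,1,1,1,1,1,1).

The boundary map ∂_2: C_2 → C_1 acts by ∂[p,q,r] = [q,r] − [p,r] + [p,q]. For instance
  ∂afi = fi − ai + af,
  ∂cdh = dh − ch + cd.
This gives a 30×20 integer matrix of rank 20; reducing to Smith normal form yields diagonal entries (1,1,1,1,1,1,1,1,1,1,1,1,1,1,1,1,1,1,1,2).

Computing H_k = (kernel of ∂_k) / (image of ∂_{k+1}):

  H_0: rank C_0 − rank ∂_1 = 10 − 9 = 1, and the invariant factors of ∂_1 are all 1, so H_0 = Z.
  H_1: rank ker ∂_1 − rank ∂_2 = (30 − 9) − 20 = 1, and ∂_2 has invariant factor 2 > 1, so H_1 = Z ⊕ Z/2.
  H_2: rank ker ∂_2 − rank ∂_3 = (20 − 20) − 0 = 0, and there is no ∂_3, so H_2 = 0.

(K is a triangulation of the Klein bottle.)

H_0 = Z,  H_1 = Z ⊕ Z/2,  H_2 = 0.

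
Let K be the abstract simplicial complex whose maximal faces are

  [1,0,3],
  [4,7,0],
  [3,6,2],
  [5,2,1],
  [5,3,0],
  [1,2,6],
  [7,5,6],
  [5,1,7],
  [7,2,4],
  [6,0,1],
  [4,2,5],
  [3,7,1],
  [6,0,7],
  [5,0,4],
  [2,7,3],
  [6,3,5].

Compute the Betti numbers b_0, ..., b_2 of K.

Take the total order 0 < 1 < 2 < 3 < 4 < 5 < 6 < 7 on the vertex set. Then K (dimension 2) consists of the simplices:

  0-simplices (8): [0], [1], [2], [3], [4], [5], [6], [7]
  1-simplices (24): (24 of them)
  2-simplices (16): [0,1,3], [0,1,6], [0,3,5], [0,4,5], [0,4,7], [0,6,7], [1,2,5], [1,2,6], [1,3,7], [1,5,7], [2,3,6], [2,3,7], [2,4,5], [2,4,7], [3,5,6], [5,6,7]

giving chain groups C_0 ≅ Z^8, C_1 ≅ Z^24, C_2 ≅ Z^16.

Boundary ∂_1: C_1 → C_0 is given by ∂[p,q] = [q] − [p].
The 8×24 boundary matrix has rank 7 and Smith normal form diag(1,1,1,1,1,1,1).

∂_2: C_2 → C_1 acts by ∂[p,q,r] = [q,r] − [p,r] + [p,q]. For instance
  ∂[2,4,7] = [4,7] − [2,7] + [2,4],
  ∂[1,5,7] = [5,7] − [1,7] + [1,5].
As a 24×16 matrix over Z this has rank 15, with invariant factors (1,1,1,1,1,1,1,1,1,1,1,1,1,1,1).

From H_k ≅ ker(∂_k) / im(∂_{k+1}) we obtain:

  H_0: rank C_0 − rank ∂_1 = 8 − 7 = 1, and the invariant factors of ∂_1 are all 1, so H_0 = Z.
  H_1: rank ker ∂_1 − rank ∂_2 = (24 − 7) − 15 = 2, and the invariant factors of ∂_2 are all 1, so H_1 = Z^2.
  H_2: rank ker ∂_2 − rank ∂_3 = (16 − 15) − 0 = 1, and there is no ∂_3, so H_2 = Z.

As a check, the Euler characteristic is 8 − 24 + 16 = 0, which agrees with 1 − 2 + 1 = 0.
(K is a triangulation of the torus T^2.)

Hence the Betti numbers are b_0 = 1, b_1 = 2, b_2 = 1.

b_0 = 1, b_1 = 2, b_2 = 1.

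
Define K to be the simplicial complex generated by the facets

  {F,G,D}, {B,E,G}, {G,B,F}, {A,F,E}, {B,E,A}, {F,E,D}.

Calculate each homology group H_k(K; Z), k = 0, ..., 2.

H_0 = Z,  H_1 = Z,  H_2 = 0.

Take the total order A < B < D < E < F < G on the vertex set. Then K (dimension 2) consists of the simplices:

  0-simplices (6): A, B, D, E, F, G
  1-simplices (12): AB, AE, AF, BE, BF, BG, DE, DF, DG, EF, EG, FG
  2-simplices (6): ABE, AEF, BEG, BFG, DEF, DFG

Hence C_0 ≅ Z^6, C_1 ≅ Z^12, C_2 ≅ Z^6.

Boundary ∂_1: C_1 → C_0 sends each edge [p,q] (with p < q) to q − p. For instance
  ∂DG = G − D.
The resulting 6×12 matrix has rank 5, and its Smith normal form has invariant factors (1,1,1,1,1).

Boundary ∂_2: C_2 → C_1 sends each 2-simplex [p,q,r] to [q,r] − [p,r] + [p,q]. For instance
  ∂DEF = EF − DF + DE,
  ∂DFG = FG − DG + DF.
This gives a 12×6 integer matrix of rank 6; reducing to Smith normal form yields diagonal entries (1,1,1,1,1,1).

Now H_k = ker ∂_k / im ∂_{k+1}, so:

  H_0: rank C_0 − rank ∂_1 = 6 − 5 = 1, and the invariant factors of ∂_1 are all 1, so H_0 ≅ Z.
  H_1: rank ker ∂_1 − rank ∂_2 = (12 − 5) − 6 = 1, and the invariant factors of ∂_2 are all 1, so H_1 ≅ Z.
  H_2: rank ker ∂_2 − rank ∂_3 = (6 − 6) − 0 = 0, and there is no ∂_3, so H_2 ≅ 0.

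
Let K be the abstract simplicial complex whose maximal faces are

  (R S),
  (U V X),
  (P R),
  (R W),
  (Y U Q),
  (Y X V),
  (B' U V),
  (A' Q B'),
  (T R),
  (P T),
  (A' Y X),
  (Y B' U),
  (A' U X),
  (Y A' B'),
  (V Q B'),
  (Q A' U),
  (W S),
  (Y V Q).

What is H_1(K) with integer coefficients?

We work with the vertex ordering P < Q < R < S < T < U < V < W < X < Y < A' < B'. The simplices of K, each written with vertices in increasing order, are:

  0-simplices (12): [P], [Q], [R], [S], [T], [U], [V], [W], [X], [Y], [A'], [B']
  1-simplices (24): (24 of them)
  2-simplices (12): [Q,U,Y], [Q,U,A'], [Q,V,Y], [Q,V,B'], [Q,A',B'], [U,V,X], [U,V,B'], [U,X,A'], [U,Y,B'], [V,X,Y], [X,Y,A'], [Y,A',B']

giving chain groups C_0 ≅ Z^12, C_1 ≅ Z^24, C_2 ≅ Z^12.

The boundary map ∂_1: C_1 → C_0 maps an edge to its endpoints' difference, ∂[p,q] = q − p.
This gives a 12×24 integer matrix of rank 10; reducing to Smith normal form yields diagonal entries (1,1,1,1,1,1,1,1,1,1).

∂_2: C_2 → C_1 sends each 2-simplex [p,q,r] to [q,r] − [p,r] + [p,q]. For instance
  ∂[U,V,X] = [V,X] − [U,X] + [U,V],
  ∂[U,X,A'] = [X,A'] − [U,A'] + [U,X].
This gives a 24×12 integer matrix of rank 12; reducing to Smith normal form yields diagonal entries (1,1,1,1,1,1,1,1,1,1,1,2).

Now H_k = ker ∂_k / im ∂_{k+1}, so:

  H_1: rank ker ∂_1 − rank ∂_2 = (24 − 10) − 12 = 2, and ∂_2 has invariant factor 2 > 1, so H_1 = Z^2 ⊕ Z/2Z.

H_1 ≅ Z^2 ⊕ Z/2Z.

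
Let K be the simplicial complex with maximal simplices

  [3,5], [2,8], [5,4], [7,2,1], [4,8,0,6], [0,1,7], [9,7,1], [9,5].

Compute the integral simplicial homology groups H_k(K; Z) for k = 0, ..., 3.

Take the total order 0 < 1 < 2 < 3 < 4 < 5 < 6 < 7 < 8 < 9 on the vertex set. Then K (dimension 3) consists of the simplices:

  0-simplices (10): [0], [1], [2], [3], [4], [5], [6], [7], [8], [9]
  1-simplices (17): [0,1], [0,4], [0,6], [0,7], [0,8], [1,2], [1,7], [1,9], [2,7], [2,8], [3,5], [4,5], [4,6], [4,8], [5,9], [6,8], [7,9]
  2-simplices (7): [0,1,7], [0,4,6], [0,4,8], [0,6,8], [1,2,7], [1,7,9], [4,6,8]
  3-simplices (1): [0,4,6,8]

so the chain groups are C_0 ≅ Z^10, C_1 ≅ Z^17, C_2 ≅ Z^7, C_3 ≅ Z^1.

∂_1: C_1 → C_0 is given by ∂[p,q] = [q] − [p].
This gives a 10×17 integer matrix of rank 9; reducing to Smith normal form yields diagonal entries (1,1,1,1,1,1,1,1,1).

∂_2: C_2 → C_1 maps a triangle to the signed sum of its edges. For instance
  ∂[1,2,7] = [2,7] − [1,7] + [1,2],
  ∂[0,4,8] = [4,8] − [0,8] + [0,4].
The resulting 17×7 matrix has rank 6, and its Smith normal form has invariant factors (1,1,1,1,1,1).

The boundary map ∂_3: C_3 → C_2 sends each 3-simplex σ to the alternating sum Σ_i (−1)^i (σ with its i-th vertex removed). For instance
  ∂[0,4,6,8] = [4,6,8] − [0,6,8] + [0,4,8] − [0,4,6].
The resulting 7×1 matrix has rank 1, and its Smith normal form has invariant factors (1).

Now H_k = ker ∂_k / im ∂_{k+1}, so:

  H_0: rank C_0 − rank ∂_1 = 10 − 9 = 1, and the invariant factors of ∂_1 are all 1, so H_0 ≅ Z.
  H_1: rank ker ∂_1 − rank ∂_2 = (17 − 9) − 6 = 2, and the invariant factors of ∂_2 are all 1, so H_1 ≅ Z^2.
  H_2: rank ker ∂_2 − rank ∂_3 = (7 − 6) − 1 = 0, and the invariant factors of ∂_3 are all 1, so H_2 ≅ 0.
  H_3: rank ker ∂_3 − rank ∂_4 = (1 − 1) − 0 = 0, and there is no ∂_4, so H_3 ≅ 0.

H_0 = Z,  H_1 = Z^2,  H_2 = 0,  H_3 = 0.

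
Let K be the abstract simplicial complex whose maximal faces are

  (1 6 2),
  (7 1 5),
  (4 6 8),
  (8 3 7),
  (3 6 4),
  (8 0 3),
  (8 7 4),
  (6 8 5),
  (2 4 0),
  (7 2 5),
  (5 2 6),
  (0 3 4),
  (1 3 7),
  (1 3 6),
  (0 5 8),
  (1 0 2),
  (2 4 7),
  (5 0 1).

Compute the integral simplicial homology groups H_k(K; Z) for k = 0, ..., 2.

H_0 = Z,  H_1 = Z ⊕ Z_2,  H_2 = 0.

Order the vertices as 0 < 1 < 2 < 3 < 4 < 5 < 6 < 7 < 8. Listing each simplex with vertices in this order, K has dimension 2 with simplices:

  0-simplices (9): [0], [1], [2], [3], [4], [5], [6], [7], [8]
  1-simplices (27): (27 of them)
  2-simplices (18): [0,1,2], [0,1,5], [0,2,4], [0,3,4], [0,3,8], [0,5,8], [1,2,6], [1,3,6], [1,3,7], [1,5,7], [2,4,7], [2,5,6], [2,5,7], [3,4,6], [3,7,8], [4,6,8], [4,7,8], [5,6,8]

so the chain groups are C_0 ≅ Z^9, C_1 ≅ Z^27, C_2 ≅ Z^18.

Boundary ∂_1: C_1 → C_0 maps an edge to its endpoints' difference, ∂[p,q] = q − p. For instance
  ∂[2,5] = [5] − [2].
This gives a 9×27 integer matrix of rank 8; reducing to Smith normal form yields diagonal entries (1,1,1,1,1,1,1,1).

∂_2: C_2 → C_1 sends each 2-simplex [p,q,r] to [q,r] − [p,r] + [p,q]. For instance
  ∂[4,7,8] = [7,8] − [4,8] + [4,7],
  ∂[0,1,2] = [1,2] − [0,2] + [0,1].
This gives a 27×18 integer matrix of rank 18; reducing to Smith normal form yields diagonal entries (1,1,1,1,1,1,1,1,1,1,1,1,1,1,1,1,1,2).

From H_k ≅ ker(∂_k) / im(∂_{k+1}) we obtain:

  H_0: rank C_0 − rank ∂_1 = 9 − 8 = 1, and the invariant factors of ∂_1 are all 1, so H_0 = Z.
  H_1: rank ker ∂_1 − rank ∂_2 = (27 − 8) − 18 = 1, and ∂_2 has invariant factor 2 > 1, so H_1 = Z ⊕ Z_2.
  H_2: rank ker ∂_2 − rank ∂_3 = (18 − 18) − 0 = 0, and there is no ∂_3, so H_2 = 0.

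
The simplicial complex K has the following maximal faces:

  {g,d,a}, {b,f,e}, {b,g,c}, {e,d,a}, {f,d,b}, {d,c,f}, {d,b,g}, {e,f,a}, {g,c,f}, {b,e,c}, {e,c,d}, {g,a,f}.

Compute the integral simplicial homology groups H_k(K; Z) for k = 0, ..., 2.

H_0 ≅ Z,  H_1 ≅ Z/2,  H_2 = 0.

Take the total order a < b < c < d < e < f < g on the vertex set. Then K (dimension 2) consists of the simplices:

  0-simplices (7): a, b, c, d, e, f, g
  1-simplices (18): ad, ae, af, ag, bc, bd, be, bf, bg, cd, ce, cf, cg, de, df, dg, ef, fg
  2-simplices (12): ade, adg, aef, afg, bce, bcg, bdf, bdg, bef, cde, cdf, cfg

Hence C_0 ≅ Z^7, C_1 ≅ Z^18, C_2 ≅ Z^12.

The boundary map ∂_1: C_1 → C_0 sends each edge [p,q] (with p < q) to q − p. For instance
  ∂ef = f − e.
This gives a 7×18 integer matrix of rank 6; reducing to Smith normal form yields diagonal entries (1,1,1,1,1,1).

Boundary ∂_2: C_2 → C_1 sends each 2-simplex [p,q,r] to [q,r] − [p,r] + [p,q]. For instance
  ∂cdf = df − cf + cd,
  ∂bdf = df − bf + bd.
The resulting 18×12 matrix has rank 12, and its Smith normal form has invariant factors (1,1,1,1,1,1,1,1,1,1,1,2).

From H_k ≅ ker(∂_k) / im(∂_{k+1}) we obtain:

  H_0: rank C_0 − rank ∂_1 = 7 − 6 = 1, and the invariant factors of ∂_1 are all 1, so H_0 ≅ Z.
  H_1: rank ker ∂_1 − rank ∂_2 = (18 − 6) − 12 = 0, and ∂_2 has invariant factor 2 > 1, so H_1 ≅ Z/2.
  H_2: rank ker ∂_2 − rank ∂_3 = (12 − 12) − 0 = 0, and there is no ∂_3, so H_2 ≅ 0.

As a check, the Euler characteristic is 7 − 18 + 12 = 1, which agrees with 1 − 0 + 0 = 1.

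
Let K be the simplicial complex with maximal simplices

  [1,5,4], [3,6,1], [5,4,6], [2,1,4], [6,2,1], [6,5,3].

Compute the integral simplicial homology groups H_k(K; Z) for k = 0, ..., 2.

H_0 = Z,  H_1 = Z,  H_2 = 0.

Order the vertices as 1 < 2 < 3 < 4 < 5 < 6. Listing each simplex with vertices in this order, K has dimension 2 with simplices:

  0-simplices (6): [1], [2], [3], [4], [5], [6]
  1-simplices (12): [1,2], [1,3], [1,4], [1,5], [1,6], [2,4], [2,6], [3,5], [3,6], [4,5], [4,6], [5,6]
  2-simplices (6): [1,2,4], [1,2,6], [1,3,6], [1,4,5], [3,5,6], [4,5,6]

Hence C_0 ≅ Z^6, C_1 ≅ Z^12, C_2 ≅ Z^6.

Boundary ∂_1: C_1 → C_0 sends each edge [p,q] (with p < q) to q − p.
This gives a 6×12 integer matrix of rank 5; reducing to Smith normal form yields diagonal entries (1,1,1,1,1).

The boundary map ∂_2: C_2 → C_1 acts by ∂[p,q,r] = [q,r] − [p,r] + [p,q]. For instance
  ∂[1,2,6] = [2,6] − [1,6] + [1,2],
  ∂[1,4,5] = [4,5] − [1,5] + [1,4].
This gives a 12×6 integer matrix of rank 6; reducing to Smith normal form yields diagonal entries (1,1,1,1,1,1).

From H_k ≅ ker(∂_k) / im(∂_{k+1}) we obtain:

  H_0: rank C_0 − rank ∂_1 = 6 − 5 = 1, and the invariant factors of ∂_1 are all 1, so H_0 = Z.
  H_1: rank ker ∂_1 − rank ∂_2 = (12 − 5) − 6 = 1, and the invariant factors of ∂_2 are all 1, so H_1 = Z.
  H_2: rank ker ∂_2 − rank ∂_3 = (6 − 6) − 0 = 0, and there is no ∂_3, so H_2 = 0.

As a check, the Euler characteristic is 6 − 12 + 6 = 0, which agrees with 1 − 1 + 0 = 0.
(K is a triangulation of the cylinder S^1 x I.)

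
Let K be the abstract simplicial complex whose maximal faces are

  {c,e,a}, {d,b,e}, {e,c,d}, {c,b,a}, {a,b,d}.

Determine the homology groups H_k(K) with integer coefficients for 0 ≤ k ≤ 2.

H_0 ≅ Z,  H_1 ≅ Z,  H_2 = 0.

Order the vertices as a < b < c < d < e. Listing each simplex with vertices in this order, K has dimension 2 with simplices:

  0-simplices (5): a, b, c, d, e
  1-simplices (10): ab, ac, ad, ae, bc, bd, be, cd, ce, de
  2-simplices (5): abc, abd, ace, bde, cde

Hence C_0 ≅ Z^5, C_1 ≅ Z^10, C_2 ≅ Z^5.

Boundary ∂_1: C_1 → C_0 maps an edge to its endpoints' difference, ∂[p,q] = q − p.
The resulting 5×10 matrix has rank 4, and its Smith normal form has invariant factors (1,1,1,1).

Boundary ∂_2: C_2 → C_1 acts by ∂[p,q,r] = [q,r] − [p,r] + [p,q]. For instance
  ∂bde = de − be + bd,
  ∂abc = bc − ac + ab.
The resulting 10×5 matrix has rank 5, and its Smith normal form has invariant factors (1,1,1,1,1).

From H_k ≅ ker(∂_k) / im(∂_{k+1}) we obtain:

  H_0: rank C_0 − rank ∂_1 = 5 − 4 = 1, and the invariant factors of ∂_1 are all 1, so H_0 ≅ Z.
  H_1: rank ker ∂_1 − rank ∂_2 = (10 − 4) − 5 = 1, and the invariant factors of ∂_2 are all 1, so H_1 ≅ Z.
  H_2: rank ker ∂_2 − rank ∂_3 = (5 − 5) − 0 = 0, and there is no ∂_3, so H_2 ≅ 0.

As a check, the Euler characteristic is 5 − 10 + 5 = 0, which agrees with 1 − 1 + 0 = 0.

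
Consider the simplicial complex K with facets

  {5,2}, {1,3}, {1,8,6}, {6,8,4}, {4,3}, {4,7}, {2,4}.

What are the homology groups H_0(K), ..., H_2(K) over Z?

H_0 ≅ Z,  H_1 ≅ Z,  H_2 = 0.

We work with the vertex ordering 1 < 2 < 3 < 4 < 5 < 6 < 7 < 8. The simplices of K, each written with vertices in increasing order, are:

  0-simplices (8): [1], [2], [3], [4], [5], [6], [7], [8]
  1-simplices (10): [1,3], [1,6], [1,8], [2,4], [2,5], [3,4], [4,6], [4,7], [4,8], [6,8]
  2-simplices (2): [1,6,8], [4,6,8]

so the chain groups are C_0 ≅ Z^8, C_1 ≅ Z^10, C_2 ≅ Z^2.

∂_1: C_1 → C_0 is given by ∂[p,q] = [q] − [p].
This gives a 8×10 integer matrix of rank 7; reducing to Smith normal form yields diagonal entries (1,1,1,1,1,1,1).

The boundary map ∂_2: C_2 → C_1 acts by ∂[p,q,r] = [q,r] − [p,r] + [p,q]. For instance
  ∂[4,6,8] = [6,8] − [4,8] + [4,6],
  ∂[1,6,8] = [6,8] − [1,8] + [1,6].
The 10×2 boundary matrix has rank 2 and Smith normal form diag(1,1).

Reading off H_k = ker ∂_k / im ∂_{k+1}:

  H_0: rank C_0 − rank ∂_1 = 8 − 7 = 1, and the invariant factors of ∂_1 are all 1, so H_0 ≅ Z.
  H_1: rank ker ∂_1 − rank ∂_2 = (10 − 7) − 2 = 1, and the invariant factors of ∂_2 are all 1, so H_1 ≅ Z.
  H_2: rank ker ∂_2 − rank ∂_3 = (2 − 2) − 0 = 0, and there is no ∂_3, so H_2 ≅ 0.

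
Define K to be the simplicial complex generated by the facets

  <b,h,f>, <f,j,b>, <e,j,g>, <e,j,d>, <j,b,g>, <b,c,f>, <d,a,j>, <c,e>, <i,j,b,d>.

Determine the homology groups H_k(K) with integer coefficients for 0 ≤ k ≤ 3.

Take the total order a < b < c < d < e < f < g < h < i < j on the vertex set. Then K (dimension 3) consists of the simplices:

  0-simplices (10): a, b, c, d, e, f, g, h, i, j
  1-simplices (20): ad, aj, bc, bd, bf, bg, bh, bi, bj, ce, cf, de, di, dj, eg, ej, fh, fj, gj, ij
  2-simplices (11): adj, bcf, bdi, bdj, bfh, bfj, bgj, bij, dej, dij, egj
  3-simplices (1): bdij

giving chain groups C_0 ≅ Z^10, C_1 ≅ Z^20, C_2 ≅ Z^11, C_3 ≅ Z^1.

∂_1: C_1 → C_0 maps an edge to its endpoints' difference, ∂[p,q] = q − p. For instance
  ∂bc = c − b.
As a 10×20 matrix over Z this has rank 9, with invariant factors (1,1,1,1,1,1,1,1,1).

Boundary ∂_2: C_2 → C_1 acts by ∂[p,q,r] = [q,r] − [p,r] + [p,q]. For instance
  ∂bcf = cf − bf + bc,
  ∂dij = ij − dj + di.
The 20×11 boundary matrix has rank 10 and Smith normal form diag(1,1,1,1,1,1,1,1,1,1).

Boundary ∂_3: C_3 → C_2 sends each 3-simplex σ to the alternating sum Σ_i (−1)^i (σ with its i-th vertex removed). For instance
  ∂bdij = dij − bij + bdj − bdi.
The 11×1 boundary matrix has rank 1 and Smith normal form diag(1).

From H_k ≅ ker(∂_k) / im(∂_{k+1}) we obtain:

  H_0: rank C_0 − rank ∂_1 = 10 − 9 = 1, and the invariant factors of ∂_1 are all 1, so H_0 = Z.
  H_1: rank ker ∂_1 − rank ∂_2 = (20 − 9) − 10 = 1, and the invariant factors of ∂_2 are all 1, so H_1 = Z.
  H_2: rank ker ∂_2 − rank ∂_3 = (11 − 10) − 1 = 0, and the invariant factors of ∂_3 are all 1, so H_2 = 0.
  H_3: rank ker ∂_3 − rank ∂_4 = (1 − 1) − 0 = 0, and there is no ∂_4, so H_3 = 0.

H_0 ≅ Z,  H_1 ≅ Z,  H_2 = 0,  H_3 = 0.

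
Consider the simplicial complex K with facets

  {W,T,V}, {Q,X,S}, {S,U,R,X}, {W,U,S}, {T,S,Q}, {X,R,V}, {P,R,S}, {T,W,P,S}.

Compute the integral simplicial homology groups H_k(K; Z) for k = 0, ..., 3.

H_0 ≅ Z,  H_1 ≅ Z,  H_2 = 0,  H_3 = 0.

We work with the vertex ordering P < Q < R < S < T < U < V < W < X. The simplices of K, each written with vertices in increasing order, are:

  0-simplices (9): P, Q, R, S, T, U, V, W, X
  1-simplices (21): PR, PS, PT, PW, QS, QT, QX, RS, RU, RV, RX, ST, SU, SW, SX, TV, TW, UW, UX, VW, VX
  2-simplices (14): PRS, PST, PSW, PTW, QST, QSX, RSU, RSX, RUX, RVX, STW, SUW, SUX, TVW
  3-simplices (2): PSTW, RSUX

giving chain groups C_0 ≅ Z^9, C_1 ≅ Z^21, C_2 ≅ Z^14, C_3 ≅ Z^2.

Boundary ∂_1: C_1 → C_0 sends each edge [p,q] (with p < q) to q − p.
The 9×21 boundary matrix has rank 8 and Smith normal form diag(1,1,1,1,1,1,1,1).

∂_2: C_2 → C_1 sends each 2-simplex [p,q,r] to [q,r] − [p,r] + [p,q]. For instance
  ∂PST = ST − PT + PS,
  ∂RSU = SU − RU + RS.
This gives a 21×14 integer matrix of rank 12; reducing to Smith normal form yields diagonal entries (1,1,1,1,1,1,1,1,1,1,1,1).

The boundary map ∂_3: C_3 → C_2 sends each 3-simplex σ to the alternating sum Σ_i (−1)^i (σ with its i-th vertex removed). For instance
  ∂PSTW = STW − PTW + PSW − PST,
  ∂RSUX = SUX − RUX + RSX − RSU.
The 14×2 boundary matrix has rank 2 and Smith normal form diag(1,1).

From H_k ≅ ker(∂_k) / im(∂_{k+1}) we obtain:

  H_0: rank C_0 − rank ∂_1 = 9 − 8 = 1, and the invariant factors of ∂_1 are all 1, so H_0 ≅ Z.
  H_1: rank ker ∂_1 − rank ∂_2 = (21 − 8) − 12 = 1, and the invariant factors of ∂_2 are all 1, so H_1 ≅ Z.
  H_2: rank ker ∂_2 − rank ∂_3 = (14 − 12) − 2 = 0, and the invariant factors of ∂_3 are all 1, so H_2 ≅ 0.
  H_3: rank ker ∂_3 − rank ∂_4 = (2 − 2) − 0 = 0, and there is no ∂_4, so H_3 ≅ 0.

As a check, the Euler characteristic is 9 − 21 + 14 − 2 = 0, which agrees with 1 − 1 + 0 − 0 = 0.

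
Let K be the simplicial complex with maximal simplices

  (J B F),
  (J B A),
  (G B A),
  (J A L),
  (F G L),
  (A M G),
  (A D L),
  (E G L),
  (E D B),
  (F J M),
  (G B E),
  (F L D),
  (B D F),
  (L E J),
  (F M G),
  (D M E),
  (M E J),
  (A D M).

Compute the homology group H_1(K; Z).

H_1 ≅ Z^2.

Take the total order A < B < D < E < F < G < J < L < M on the vertex set. Then K (dimension 2) consists of the simplices:

  0-simplices (9): A, B, D, E, F, G, J, L, M
  1-simplices (27): AB, AD, AG, AJ, AL, AM, BD, BE, BF, BG, BJ, DE, DF, DL, DM, EG, EJ, EL, EM, FG, FJ, FL, FM, GL, GM, JL, JM
  2-simplices (18): ABG, ABJ, ADL, ADM, AGM, AJL, BDE, BDF, BEG, BFJ, DEM, DFL, EGL, EJL, EJM, FGL, FGM, FJM

giving chain groups C_0 ≅ Z^9, C_1 ≅ Z^27, C_2 ≅ Z^18.

∂_1: C_1 → C_0 maps an edge to its endpoints' difference, ∂[p,q] = q − p. For instance
  ∂JL = L − J.
As a 9×27 matrix over Z this has rank 8, with invariant factors (1,1,1,1,1,1,1,1).

The boundary map ∂_2: C_2 → C_1 sends each 2-simplex [p,q,r] to [q,r] − [p,r] + [p,q]. For instance
  ∂EJL = JL − EL + EJ,
  ∂AGM = GM − AM + AG.
This gives a 27×18 integer matrix of rank 17; reducing to Smith normal form yields diagonal entries (1,1,1,1,1,1,1,1,1,1,1,1,1,1,1,1,1).

From H_k ≅ ker(∂_k) / im(∂_{k+1}) we obtain:

  H_1: rank ker ∂_1 − rank ∂_2 = (27 − 8) − 17 = 2, and the invariant factors of ∂_2 are all 1, so H_1 = Z^2.

(K is a triangulation of the torus T^2.)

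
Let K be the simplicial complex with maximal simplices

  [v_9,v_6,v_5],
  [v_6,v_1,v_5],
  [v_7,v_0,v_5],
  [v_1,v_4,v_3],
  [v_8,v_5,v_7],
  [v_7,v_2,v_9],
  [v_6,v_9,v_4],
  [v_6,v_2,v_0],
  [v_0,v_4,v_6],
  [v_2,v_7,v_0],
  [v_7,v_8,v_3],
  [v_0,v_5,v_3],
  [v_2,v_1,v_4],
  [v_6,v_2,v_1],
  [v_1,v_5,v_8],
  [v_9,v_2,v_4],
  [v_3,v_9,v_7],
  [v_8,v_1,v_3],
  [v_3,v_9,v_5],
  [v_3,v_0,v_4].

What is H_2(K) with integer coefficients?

Take the total order v_0 < v_1 < v_2 < v_3 < v_4 < v_5 < v_6 < v_7 < v_8 < v_9 on the vertex set. Then K (dimension 2) consists of the simplices:

  0-simplices (10): [v_0], [v_1], [v_2], [v_3], [v_4], [v_5], [v_6], [v_7], [v_8], [v_9]
  1-simplices (30): (30 of them)
  2-simplices (20): (20 of them)

Hence C_0 ≅ Z^10, C_1 ≅ Z^30, C_2 ≅ Z^20.

The boundary map ∂_1: C_1 → C_0 sends each edge [p,q] (with p < q) to q − p.
The resulting 10×30 matrix has rank 9, and its Smith normal form has invariant factors (1,1,1,1,1,1,1,1,1).

∂_2: C_2 → C_1 maps a triangle to the signed sum of its edges. For instance
  ∂[v_4,v_6,v_9] = [v_6,v_9] − [v_4,v_9] + [v_4,v_6],
  ∂[v_0,v_2,v_7] = [v_2,v_7] − [v_0,v_7] + [v_0,v_2].
The 30×20 boundary matrix has rank 20 and Smith normal form diag(1,1,1,1,1,1,1,1,1,1,1,1,1,1,1,1,1,1,1,2).

Now H_k = ker ∂_k / im ∂_{k+1}, so:

  H_2: rank ker ∂_2 − rank ∂_3 = (20 − 20) − 0 = 0, and there is no ∂_3, so H_2 = 0.

H_2 ≅ 0.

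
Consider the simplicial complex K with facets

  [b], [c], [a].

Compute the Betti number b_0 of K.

We work with the vertex ordering a < b < c. The simplices of K, each written with vertices in increasing order, are:

  0-simplices (3): a, b, c

Hence C_0 ≅ Z^3.

Reading off H_k = ker ∂_k / im ∂_{k+1}:

  H_0: rank C_0 − rank ∂_1 = 3 − 0 = 3, and there is no ∂_1, so H_0 = Z^3.

Hence the Betti numbers are b_0 = 3.

b_0 = 3.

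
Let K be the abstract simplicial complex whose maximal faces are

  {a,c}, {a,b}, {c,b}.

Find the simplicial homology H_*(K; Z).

H_0 ≅ Z,  H_1 ≅ Z.

K has 3 vertices, 3 edges.
rank ∂_0 = 0, rank ∂_1 = 2 ⇒ b_0 = 3 − 0 − 2 = 1; all invariant factors of ∂_1 are 1 so no torsion. So H_0 = Z.
rank ∂_1 = 2, rank ∂_2 = 0 ⇒ b_1 = 3 − 2 − 0 = 1. So H_1 = Z.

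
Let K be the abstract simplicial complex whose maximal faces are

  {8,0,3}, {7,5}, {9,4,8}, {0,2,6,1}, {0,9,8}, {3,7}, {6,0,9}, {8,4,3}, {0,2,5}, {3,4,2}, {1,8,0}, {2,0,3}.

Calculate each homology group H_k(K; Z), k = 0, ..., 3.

H_0 = Z,  H_1 = Z,  H_2 = 0,  H_3 = 0.

We work with the vertex ordering 0 < 1 < 2 < 3 < 4 < 5 < 6 < 7 < 8 < 9. The simplices of K, each written with vertices in increasing order, are:

  0-simplices (10): [0], [1], [2], [3], [4], [5], [6], [7], [8], [9]
  1-simplices (22): [0,1], [0,2], [0,3], [0,5], [0,6], [0,8], [0,9], [1,2], [1,6], [1,8], [2,3], [2,4], [2,5], [2,6], [3,4], [3,7], [3,8], [4,8], [4,9], [5,7], [6,9], [8,9]
  2-simplices (13): [0,1,2], [0,1,6], [0,1,8], [0,2,3], [0,2,5], [0,2,6], [0,3,8], [0,6,9], [0,8,9], [1,2,6], [2,3,4], [3,4,8], [4,8,9]
  3-simplices (1): [0,1,2,6]

so the chain groups are C_0 ≅ Z^10, C_1 ≅ Z^22, C_2 ≅ Z^13, C_3 ≅ Z^1.

∂_1: C_1 → C_0 maps an edge to its endpoints' difference, ∂[p,q] = q − p. For instance
  ∂[0,1] = [1] − [0].
The 10×22 boundary matrix has rank 9 and Smith normal form diag(1,1,1,1,1,1,1,1,1).

The boundary map ∂_2: C_2 → C_1 maps a triangle to the signed sum of its edges. For instance
  ∂[0,1,8] = [1,8] − [0,8] + [0,1],
  ∂[0,1,2] = [1,2] − [0,2] + [0,1].
This gives a 22×13 integer matrix of rank 12; reducing to Smith normal form yields diagonal entries (1,1,1,1,1,1,1,1,1,1,1,1).

∂_3: C_3 → C_2 sends each 3-simplex σ to the alternating sum Σ_i (−1)^i (σ with its i-th vertex removed). For instance
  ∂[0,1,2,6] = [1,2,6] − [0,2,6] + [0,1,6] − [0,1,2].
As a 13×1 matrix over Z this has rank 1, with invariant factors (1).

From H_k ≅ ker(∂_k) / im(∂_{k+1}) we obtain:

  H_0: rank C_0 − rank ∂_1 = 10 − 9 = 1, and the invariant factors of ∂_1 are all 1, so H_0 ≅ Z.
  H_1: rank ker ∂_1 − rank ∂_2 = (22 − 9) − 12 = 1, and the invariant factors of ∂_2 are all 1, so H_1 ≅ Z.
  H_2: rank ker ∂_2 − rank ∂_3 = (13 − 12) − 1 = 0, and the invariant factors of ∂_3 are all 1, so H_2 ≅ 0.
  H_3: rank ker ∂_3 − rank ∂_4 = (1 − 1) − 0 = 0, and there is no ∂_4, so H_3 ≅ 0.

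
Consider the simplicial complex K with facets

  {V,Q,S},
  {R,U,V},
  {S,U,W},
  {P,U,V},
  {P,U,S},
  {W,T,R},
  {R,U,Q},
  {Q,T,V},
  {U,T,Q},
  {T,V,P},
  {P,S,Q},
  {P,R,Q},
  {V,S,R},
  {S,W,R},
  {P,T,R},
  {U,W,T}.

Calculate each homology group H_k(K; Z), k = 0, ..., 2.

Order the vertices as P < Q < R < S < T < U < V < W. Listing each simplex with vertices in this order, K has dimension 2 with simplices:

  0-simplices (8): P, Q, R, S, T, U, V, W
  1-simplices (24): PQ, PR, PS, PT, PU, PV, QR, QS, QT, QU, QV, RS, RT, RU, RV, RW, SU, SV, SW, TU, TV, TW, UV, UW
  2-simplices (16): PQR, PQS, PRT, PSU, PTV, PUV, QRU, QSV, QTU, QTV, RSV, RSW, RTW, RUV, SUW, TUW

giving chain groups C_0 ≅ Z^8, C_1 ≅ Z^24, C_2 ≅ Z^16.

∂_1: C_1 → C_0 is given by ∂[p,q] = [q] − [p]. For instance
  ∂RT = T − R.
The resulting 8×24 matrix has rank 7, and its Smith normal form has invariant factors (1,1,1,1,1,1,1).

∂_2: C_2 → C_1 sends each 2-simplex [p,q,r] to [q,r] − [p,r] + [p,q]. For instance
  ∂RSW = SW − RW + RS,
  ∂SUW = UW − SW + SU.
This gives a 24×16 integer matrix of rank 15; reducing to Smith normal form yields diagonal entries (1,1,1,1,1,1,1,1,1,1,1,1,1,1,1).

From H_k ≅ ker(∂_k) / im(∂_{k+1}) we obtain:

  H_0: rank C_0 − rank ∂_1 = 8 − 7 = 1, and the invariant factors of ∂_1 are all 1, so H_0 = Z.
  H_1: rank ker ∂_1 − rank ∂_2 = (24 − 7) − 15 = 2, and the invariant factors of ∂_2 are all 1, so H_1 = Z^2.
  H_2: rank ker ∂_2 − rank ∂_3 = (16 − 15) − 0 = 1, and there is no ∂_3, so H_2 = Z.

(K is a triangulation of the torus T^2.)

H_0 = Z,  H_1 = Z^2,  H_2 = Z.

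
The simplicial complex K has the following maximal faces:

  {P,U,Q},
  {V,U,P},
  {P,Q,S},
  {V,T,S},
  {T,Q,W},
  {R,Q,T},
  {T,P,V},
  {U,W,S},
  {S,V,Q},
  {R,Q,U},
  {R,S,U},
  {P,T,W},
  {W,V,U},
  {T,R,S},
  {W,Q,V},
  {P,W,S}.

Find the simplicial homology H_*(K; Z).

Fix the vertex order P < Q < R < S < T < U < V < W and write every simplex with vertices in increasing order. Then dim K = 2 and the simplices of K are:

  0-simplices (8): P, Q, R, S, T, U, V, W
  1-simplices (24): PQ, PS, PT, PU, PV, PW, QR, QS, QT, QU, QV, QW, RS, RT, RU, ST, SU, SV, SW, TV, TW, UV, UW, VW
  2-simplices (16): PQS, PQU, PSW, PTV, PTW, PUV, QRT, QRU, QSV, QTW, QVW, RST, RSU, STV, SUW, UVW

Hence C_0 ≅ Z^8, C_1 ≅ Z^24, C_2 ≅ Z^16.

∂_1: C_1 → C_0 sends each edge [p,q] (with p < q) to q − p.
As a 8×24 matrix over Z this has rank 7, with invariant factors (1,1,1,1,1,1,1).

Boundary ∂_2: C_2 → C_1 maps a triangle to the signed sum of its edges. For instance
  ∂RST = ST − RT + RS,
  ∂PTV = TV − PV + PT.
The resulting 24×16 matrix has rank 15, and its Smith normal form has invariant factors (1,1,1,1,1,1,1,1,1,1,1,1,1,1,1).

Reading off H_k = ker ∂_k / im ∂_{k+1}:

  H_0: rank C_0 − rank ∂_1 = 8 − 7 = 1, and the invariant factors of ∂_1 are all 1, so H_0 = Z.
  H_1: rank ker ∂_1 − rank ∂_2 = (24 − 7) − 15 = 2, and the invariant factors of ∂_2 are all 1, so H_1 = Z^2.
  H_2: rank ker ∂_2 − rank ∂_3 = (16 − 15) − 0 = 1, and there is no ∂_3, so H_2 = Z.

H_0 = Z,  H_1 = Z^2,  H_2 = Z.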